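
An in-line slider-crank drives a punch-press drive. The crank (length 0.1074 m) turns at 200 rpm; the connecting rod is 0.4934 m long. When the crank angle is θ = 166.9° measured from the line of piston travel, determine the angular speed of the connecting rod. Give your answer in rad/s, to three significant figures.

4.45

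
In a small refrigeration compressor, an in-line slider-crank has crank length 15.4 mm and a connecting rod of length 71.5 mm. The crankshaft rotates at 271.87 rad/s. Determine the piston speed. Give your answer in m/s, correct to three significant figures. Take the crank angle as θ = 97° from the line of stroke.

ω = 271.9 rad/s
For an in-line slider-crank, x = r cosθ + √(L² − r² sin²θ), so v = −rω sinθ·[1 + r cosθ/√(L² − r² sin²θ)].
With r = 0.0154 m, L = 0.0715 m, θ = 97°: √(L² − r² sin²θ) = 0.069847 m.
v = −0.0154·271.9·0.99255·[1 + 0.0154·-0.12187/0.069847] = -4.0439 m/s.
|v| = 4.0439 m/s.

4.04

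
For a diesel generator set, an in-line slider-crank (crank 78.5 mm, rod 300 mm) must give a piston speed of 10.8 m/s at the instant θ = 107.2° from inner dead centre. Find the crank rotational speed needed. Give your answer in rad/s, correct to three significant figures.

For an in-line slider-crank, |v_piston| = rω|sinθ|·[1 + r cosθ/√(L² − r² sin²θ)].
With r = 0.0785 m, L = 0.3 m, θ = 107.2°: the bracketed kinematic factor |dx/dθ| = 0.068997 m.
ω = v/|dx/dθ| = 10.8/0.068997 = 156.53 rad/s.

157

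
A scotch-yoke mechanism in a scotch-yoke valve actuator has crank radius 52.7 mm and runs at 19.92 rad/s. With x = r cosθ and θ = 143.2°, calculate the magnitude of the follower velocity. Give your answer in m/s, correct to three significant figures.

0.629

ω = 19.92 rad/s
x = r cosθ ⇒ ẋ = −rω sinθ.
|v| = rω|sinθ| = 0.0527·19.92·|sin 143.2°| = 0.62885 m/s.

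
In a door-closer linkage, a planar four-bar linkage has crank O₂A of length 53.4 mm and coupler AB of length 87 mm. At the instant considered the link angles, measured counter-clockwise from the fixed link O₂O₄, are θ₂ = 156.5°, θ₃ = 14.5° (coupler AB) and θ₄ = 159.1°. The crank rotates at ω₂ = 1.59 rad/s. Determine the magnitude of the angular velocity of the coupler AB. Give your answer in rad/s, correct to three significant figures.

0.0764

ω₂ = 1.59 rad/s
Differentiating the loop-closure r₂e^{iθ₂}+r₃e^{iθ₃}=r₁+r₄e^{iθ₄} gives r₂ω₂e^{iθ₂}+r₃ω₃e^{iθ₃}=r₄ω₄e^{iθ₄}.
Eliminating the other unknown: ω₃ = r₂ω₂ sin(θ₄−θ₂) / [r₃ sin(θ₃−θ₄)].
Numerator sine = +0.04536; denominator sine = -0.57928.
Result = 0.0534·1.59·(+0.04536) / (0.087·(-0.57928)) = -0.076424 rad/s; magnitude 0.076424 rad/s.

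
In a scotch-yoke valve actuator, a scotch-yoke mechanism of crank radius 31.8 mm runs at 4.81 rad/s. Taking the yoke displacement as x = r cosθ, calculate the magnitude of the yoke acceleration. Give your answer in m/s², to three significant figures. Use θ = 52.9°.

0.444

ω = 4.81 rad/s
x = r cosθ ⇒ ẍ = −rω² cosθ (ω constant).
|a| = rω²|cosθ| = 0.0318·(4.81)²·|cos 52.9°| = 0.4438 m/s².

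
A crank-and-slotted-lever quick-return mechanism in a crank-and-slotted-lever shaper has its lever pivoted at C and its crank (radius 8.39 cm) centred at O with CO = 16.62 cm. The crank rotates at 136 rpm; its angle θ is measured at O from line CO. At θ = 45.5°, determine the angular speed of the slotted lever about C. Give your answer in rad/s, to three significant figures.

4.42

ω = 14.24 rad/s (from 136 rpm).
Crank pin A relative to C: A = (d + r cosθ, r sinθ); lever angle φ = atan2(r sinθ, d + r cosθ).
Differentiating tanφ: φ̇ = rω(d cosθ + r)/(d² + r² + 2dr cosθ).
d² + r² + 2dr cosθ = |CA|² = 0.0542089 m²;  d cosθ + r = +0.20039 m.
|ω_lever| = |0.0839·14.24·+0.20039| / 0.0542089 = 4.4171 rad/s.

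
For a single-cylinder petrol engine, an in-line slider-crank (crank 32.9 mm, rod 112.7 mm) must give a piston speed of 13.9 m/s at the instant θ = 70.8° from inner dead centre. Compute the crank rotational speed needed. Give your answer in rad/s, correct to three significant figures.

407

For an in-line slider-crank, |v_piston| = rω|sinθ|·[1 + r cosθ/√(L² − r² sin²θ)].
With r = 0.0329 m, L = 0.1127 m, θ = 70.8°: the bracketed kinematic factor |dx/dθ| = 0.034173 m.
ω = v/|dx/dθ| = 13.9/0.034173 = 406.75 rad/s.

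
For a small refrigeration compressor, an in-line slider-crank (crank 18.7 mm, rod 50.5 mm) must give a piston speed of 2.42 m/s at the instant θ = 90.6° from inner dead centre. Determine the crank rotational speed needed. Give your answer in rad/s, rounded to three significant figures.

130

For an in-line slider-crank, |v_piston| = rω|sinθ|·[1 + r cosθ/√(L² − r² sin²θ)].
With r = 0.0187 m, L = 0.0505 m, θ = 90.6°: the bracketed kinematic factor |dx/dθ| = 0.018621 m.
ω = v/|dx/dθ| = 2.42/0.018621 = 129.96 rad/s.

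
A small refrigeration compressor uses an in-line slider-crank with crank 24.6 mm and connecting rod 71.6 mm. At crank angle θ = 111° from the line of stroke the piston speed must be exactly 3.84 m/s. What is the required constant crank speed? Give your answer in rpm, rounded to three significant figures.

For an in-line slider-crank, |v_piston| = rω|sinθ|·[1 + r cosθ/√(L² − r² sin²θ)].
With r = 0.0246 m, L = 0.0716 m, θ = 111°: the bracketed kinematic factor |dx/dθ| = 0.019981 m.
ω = v/|dx/dθ| = 3.84/0.019981 = 192.19 rad/s.
N = 60ω/(2π) = 1835.2 rpm.

1840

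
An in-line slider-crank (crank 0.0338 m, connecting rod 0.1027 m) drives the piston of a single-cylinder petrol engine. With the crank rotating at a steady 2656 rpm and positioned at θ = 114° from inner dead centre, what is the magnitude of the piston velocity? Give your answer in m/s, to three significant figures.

7.38

ω = 2π·2656/60 = 278.1 rad/s
For an in-line slider-crank, x = r cosθ + √(L² − r² sin²θ), so v = −rω sinθ·[1 + r cosθ/√(L² − r² sin²θ)].
With r = 0.0338 m, L = 0.1027 m, θ = 114°: √(L² − r² sin²θ) = 0.097948 m.
v = −0.0338·278.1·0.91355·[1 + 0.0338·-0.40674/0.097948] = -7.3828 m/s.
|v| = 7.3828 m/s.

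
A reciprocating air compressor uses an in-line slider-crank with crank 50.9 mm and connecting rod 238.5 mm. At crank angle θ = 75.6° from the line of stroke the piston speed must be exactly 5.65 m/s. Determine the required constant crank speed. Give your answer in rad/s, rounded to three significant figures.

For an in-line slider-crank, |v_piston| = rω|sinθ|·[1 + r cosθ/√(L² − r² sin²θ)].
With r = 0.0509 m, L = 0.2385 m, θ = 75.6°: the bracketed kinematic factor |dx/dθ| = 0.051975 m.
ω = v/|dx/dθ| = 5.65/0.051975 = 108.71 rad/s.

109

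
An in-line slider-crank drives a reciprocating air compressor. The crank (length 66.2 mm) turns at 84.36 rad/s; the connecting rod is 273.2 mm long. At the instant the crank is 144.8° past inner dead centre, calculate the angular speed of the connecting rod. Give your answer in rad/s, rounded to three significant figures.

ω = 84.36 rad/s
The rod makes angle φ with the slider axis where L sinφ = r sinθ; differentiating, L cosφ·φ̇ = r ω cosθ.
L cosφ = √(L² − r² sin²θ) = 0.27052 m.
|ω_rod| = r ω |cosθ| / √(L² − r² sin²θ) = 0.0662·84.36·0.81714/0.27052 = 16.869 rad/s.

16.9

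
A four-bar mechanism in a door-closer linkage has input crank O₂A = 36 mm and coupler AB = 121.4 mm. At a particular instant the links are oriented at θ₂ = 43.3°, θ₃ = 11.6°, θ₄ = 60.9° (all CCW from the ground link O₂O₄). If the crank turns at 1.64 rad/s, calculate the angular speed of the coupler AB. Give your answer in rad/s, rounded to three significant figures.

0.194

ω₂ = 1.64 rad/s
Differentiating the loop-closure r₂e^{iθ₂}+r₃e^{iθ₃}=r₁+r₄e^{iθ₄} gives r₂ω₂e^{iθ₂}+r₃ω₃e^{iθ₃}=r₄ω₄e^{iθ₄}.
Eliminating the other unknown: ω₃ = r₂ω₂ sin(θ₄−θ₂) / [r₃ sin(θ₃−θ₄)].
Numerator sine = +0.30237; denominator sine = -0.75813.
Result = 0.036·1.64·(+0.30237) / (0.1214·(-0.75813)) = -0.19396 rad/s; magnitude 0.19396 rad/s.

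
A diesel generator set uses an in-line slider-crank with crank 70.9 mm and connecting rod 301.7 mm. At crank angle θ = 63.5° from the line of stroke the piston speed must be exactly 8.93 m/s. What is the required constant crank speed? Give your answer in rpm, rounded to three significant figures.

For an in-line slider-crank, |v_piston| = rω|sinθ|·[1 + r cosθ/√(L² − r² sin²θ)].
With r = 0.0709 m, L = 0.3017 m, θ = 63.5°: the bracketed kinematic factor |dx/dθ| = 0.070256 m.
ω = v/|dx/dθ| = 8.93/0.070256 = 127.11 rad/s.
N = 60ω/(2π) = 1213.8 rpm.

1210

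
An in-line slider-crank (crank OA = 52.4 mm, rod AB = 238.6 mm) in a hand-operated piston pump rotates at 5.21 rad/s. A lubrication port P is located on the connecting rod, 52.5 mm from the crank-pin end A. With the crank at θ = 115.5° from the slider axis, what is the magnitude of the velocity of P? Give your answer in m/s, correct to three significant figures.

0.258

ω = 5.21 rad/s.  Crank-pin speed |V_A| = rω = 0.273 m/s, perpendicular to OA.
Rod angle: sinφ = −(r/L) sinθ ⇒ φ = -11.433°; ω_rod = −rω cosθ/√(L²−r²sin²θ) = +0.50256 rad/s.
V_P = V_A + ω_rod × AP, with AP = 0.0525 m along the rod.
Components: V_Px = −rω sinθ − a·ω_rod·sinφ = -0.24118 m/s;  V_Py = rω cosθ + a·ω_rod·cosφ = -0.09167 m/s.
|V_P| = √(V_Px² + V_Py²) = 0.25801 m/s.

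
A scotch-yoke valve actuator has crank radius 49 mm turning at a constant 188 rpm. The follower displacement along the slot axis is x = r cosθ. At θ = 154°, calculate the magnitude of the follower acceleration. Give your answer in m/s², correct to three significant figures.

17.1

ω = 19.69 rad/s (from 188 rpm).
x = r cosθ ⇒ ẍ = −rω² cosθ (ω constant).
|a| = rω²|cosθ| = 0.049·(19.69)²·|cos 154°| = 17.07 m/s².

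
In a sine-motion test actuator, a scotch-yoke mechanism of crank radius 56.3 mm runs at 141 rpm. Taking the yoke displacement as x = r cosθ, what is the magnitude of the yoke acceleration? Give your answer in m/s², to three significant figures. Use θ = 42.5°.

9.05

ω = 14.77 rad/s (from 141 rpm).
x = r cosθ ⇒ ẍ = −rω² cosθ (ω constant).
|a| = rω²|cosθ| = 0.0563·(14.77)²·|cos 42.5°| = 9.0497 m/s².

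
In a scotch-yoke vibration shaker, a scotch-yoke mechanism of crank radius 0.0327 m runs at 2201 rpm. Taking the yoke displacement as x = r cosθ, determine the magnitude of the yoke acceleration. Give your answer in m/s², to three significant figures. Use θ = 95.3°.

160

ω = 230.5 rad/s (from 2201 rpm).
x = r cosθ ⇒ ẍ = −rω² cosθ (ω constant).
|a| = rω²|cosθ| = 0.0327·(230.5)²·|cos 95.3°| = 160.46 m/s².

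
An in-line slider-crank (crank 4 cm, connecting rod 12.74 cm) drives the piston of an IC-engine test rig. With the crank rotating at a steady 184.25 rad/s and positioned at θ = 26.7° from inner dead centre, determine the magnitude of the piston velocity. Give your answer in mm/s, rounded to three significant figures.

ω = 184.2 rad/s
For an in-line slider-crank, x = r cosθ + √(L² − r² sin²θ), so v = −rω sinθ·[1 + r cosθ/√(L² − r² sin²θ)].
With r = 0.04 m, L = 0.1274 m, θ = 26.7°: √(L² − r² sin²θ) = 0.12613 m.
v = −0.04·184.2·0.44932·[1 + 0.04·0.89337/0.12613] = -4.2497 m/s.
|v| = 4.2497 m/s = 4249.7 mm/s.

4250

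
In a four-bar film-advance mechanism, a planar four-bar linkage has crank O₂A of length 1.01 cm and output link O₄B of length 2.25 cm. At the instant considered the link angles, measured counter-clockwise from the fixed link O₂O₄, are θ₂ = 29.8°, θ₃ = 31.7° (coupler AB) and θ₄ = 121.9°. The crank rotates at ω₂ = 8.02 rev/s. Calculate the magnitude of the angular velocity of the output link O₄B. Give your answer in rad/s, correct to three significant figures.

0.750

ω₂ = 50.39 rad/s (from 8.02 rev/s).
Differentiating the loop-closure r₂e^{iθ₂}+r₃e^{iθ₃}=r₁+r₄e^{iθ₄} gives r₂ω₂e^{iθ₂}+r₃ω₃e^{iθ₃}=r₄ω₄e^{iθ₄}.
Eliminating the other unknown: ω₄ = r₂ω₂ sin(θ₂−θ₃) / [r₄ sin(θ₄−θ₃)].
Numerator sine = -0.03316; denominator sine = +0.99999.
Result = 0.0101·50.39·(-0.03316) / (0.0225·(+0.99999)) = -0.74998 rad/s; magnitude 0.74998 rad/s.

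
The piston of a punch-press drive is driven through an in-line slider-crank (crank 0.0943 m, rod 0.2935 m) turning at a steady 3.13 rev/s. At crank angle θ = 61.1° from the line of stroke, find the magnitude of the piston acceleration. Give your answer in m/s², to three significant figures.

11.4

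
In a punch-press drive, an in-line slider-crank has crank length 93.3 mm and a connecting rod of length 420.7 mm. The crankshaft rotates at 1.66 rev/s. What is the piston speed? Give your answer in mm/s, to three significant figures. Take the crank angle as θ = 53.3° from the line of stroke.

ω = 2π·1.66 = 10.43 rad/s
For an in-line slider-crank, x = r cosθ + √(L² − r² sin²θ), so v = −rω sinθ·[1 + r cosθ/√(L² − r² sin²θ)].
With r = 0.0933 m, L = 0.4207 m, θ = 53.3°: √(L² − r² sin²θ) = 0.414 m.
v = −0.0933·10.43·0.80178·[1 + 0.0933·0.59763/0.414] = -0.88531 m/s.
|v| = 0.88531 m/s = 885.31 mm/s.

885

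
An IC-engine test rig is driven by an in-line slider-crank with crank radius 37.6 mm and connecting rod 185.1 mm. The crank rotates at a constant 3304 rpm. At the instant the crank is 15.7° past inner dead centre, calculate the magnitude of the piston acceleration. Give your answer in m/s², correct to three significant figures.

ω = 2π·3304/60 = 346 rad/s
x(θ) = r cosθ + √(L² − r² sin²θ); with ω constant, a = ω²·d²x/dθ².
d²x/dθ² = −r cosθ − r²(cos2θ)/√u − r⁴ sin²2θ/(4u^{3/2}),  u = L² − r² sin²θ = 0.0341585 m².
Substituting r = 0.0376 m, L = 0.1851 m, θ = 15.7°: d²x/dθ² = -0.042748 m.
a = ω²·d²x/dθ² = (346)²·(-0.042748) = -5117.4 m/s²;  |a| = 5117.4 m/s².

5120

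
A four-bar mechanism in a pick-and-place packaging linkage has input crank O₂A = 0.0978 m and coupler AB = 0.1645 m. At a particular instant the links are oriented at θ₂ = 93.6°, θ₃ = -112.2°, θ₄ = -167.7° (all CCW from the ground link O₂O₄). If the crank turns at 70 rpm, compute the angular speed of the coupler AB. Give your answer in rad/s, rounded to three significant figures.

ω₂ = 7.33 rad/s (from 70 rpm).
Differentiating the loop-closure r₂e^{iθ₂}+r₃e^{iθ₃}=r₁+r₄e^{iθ₄} gives r₂ω₂e^{iθ₂}+r₃ω₃e^{iθ₃}=r₄ω₄e^{iθ₄}.
Eliminating the other unknown: ω₃ = r₂ω₂ sin(θ₄−θ₂) / [r₃ sin(θ₃−θ₄)].
Numerator sine = +0.98849; denominator sine = +0.82413.
Result = 0.0978·7.33·(+0.98849) / (0.1645·(+0.82413)) = +5.2273 rad/s; magnitude 5.2273 rad/s.

5.23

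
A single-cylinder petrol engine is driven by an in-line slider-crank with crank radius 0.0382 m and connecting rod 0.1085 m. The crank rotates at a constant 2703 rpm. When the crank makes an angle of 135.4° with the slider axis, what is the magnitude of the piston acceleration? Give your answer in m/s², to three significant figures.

ω = 2π·2703/60 = 283.1 rad/s
x(θ) = r cosθ + √(L² − r² sin²θ); with ω constant, a = ω²·d²x/dθ².
d²x/dθ² = −r cosθ − r²(cos2θ)/√u − r⁴ sin²2θ/(4u^{3/2}),  u = L² − r² sin²θ = 0.0110528 m².
Substituting r = 0.0382 m, L = 0.1085 m, θ = 135.4°: d²x/dθ² = +0.026548 m.
a = ω²·d²x/dθ² = (283.1)²·(+0.026548) = +2127 m/s²;  |a| = 2127 m/s².

2130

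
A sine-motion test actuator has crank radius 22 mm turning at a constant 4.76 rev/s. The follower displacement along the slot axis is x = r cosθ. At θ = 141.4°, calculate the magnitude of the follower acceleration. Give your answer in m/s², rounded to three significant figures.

15.4

ω = 29.91 rad/s (from 4.76 rev/s).
x = r cosθ ⇒ ẍ = −rω² cosθ (ω constant).
|a| = rω²|cosθ| = 0.022·(29.91)²·|cos 141.4°| = 15.379 m/s².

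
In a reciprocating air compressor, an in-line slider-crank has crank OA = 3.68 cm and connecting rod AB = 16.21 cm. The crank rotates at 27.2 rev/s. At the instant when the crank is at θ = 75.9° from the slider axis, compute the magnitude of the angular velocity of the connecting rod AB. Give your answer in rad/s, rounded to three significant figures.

ω = 170.9 rad/s (converted from 27.2 rev/s).
The rod makes angle φ with the slider axis where L sinφ = r sinθ; differentiating, L cosφ·φ̇ = r ω cosθ.
L cosφ = √(L² − r² sin²θ) = 0.15812 m.
|ω_rod| = r ω |cosθ| / √(L² − r² sin²θ) = 0.0368·170.9·0.24362/0.15812 = 9.6897 rad/s.

9.69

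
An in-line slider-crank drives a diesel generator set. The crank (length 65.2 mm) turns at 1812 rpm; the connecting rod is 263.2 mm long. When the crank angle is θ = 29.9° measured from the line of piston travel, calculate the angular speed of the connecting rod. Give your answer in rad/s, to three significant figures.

ω = 189.8 rad/s (converted from 1812 rpm).
The rod makes angle φ with the slider axis where L sinφ = r sinθ; differentiating, L cosφ·φ̇ = r ω cosθ.
L cosφ = √(L² − r² sin²θ) = 0.26119 m.
|ω_rod| = r ω |cosθ| / √(L² − r² sin²θ) = 0.0652·189.8·0.86690/0.26119 = 41.063 rad/s.

41.1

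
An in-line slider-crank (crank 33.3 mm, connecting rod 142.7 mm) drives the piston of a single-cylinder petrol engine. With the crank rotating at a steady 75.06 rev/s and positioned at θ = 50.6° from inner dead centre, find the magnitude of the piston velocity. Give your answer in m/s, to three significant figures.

14.0

ω = 2π·75.1 = 471.6 rad/s
For an in-line slider-crank, x = r cosθ + √(L² − r² sin²θ), so v = −rω sinθ·[1 + r cosθ/√(L² − r² sin²θ)].
With r = 0.0333 m, L = 0.1427 m, θ = 50.6°: √(L² − r² sin²θ) = 0.14036 m.
v = −0.0333·471.6·0.77273·[1 + 0.0333·0.63473/0.14036] = -13.963 m/s.
|v| = 13.963 m/s.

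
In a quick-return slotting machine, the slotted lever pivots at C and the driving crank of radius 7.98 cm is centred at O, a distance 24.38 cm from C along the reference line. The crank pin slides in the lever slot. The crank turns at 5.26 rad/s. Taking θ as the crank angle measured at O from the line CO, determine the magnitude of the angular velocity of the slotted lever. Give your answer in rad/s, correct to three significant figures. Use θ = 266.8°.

ω = 5.26 rad/s
Crank pin A relative to C: A = (d + r cosθ, r sinθ); lever angle φ = atan2(r sinθ, d + r cosθ).
Differentiating tanφ: φ̇ = rω(d cosθ + r)/(d² + r² + 2dr cosθ).
d² + r² + 2dr cosθ = |CA|² = 0.0636344 m²;  d cosθ + r = +0.066191 m.
|ω_lever| = |0.0798·5.26·+0.066191| / 0.0636344 = 0.43661 rad/s.

0.437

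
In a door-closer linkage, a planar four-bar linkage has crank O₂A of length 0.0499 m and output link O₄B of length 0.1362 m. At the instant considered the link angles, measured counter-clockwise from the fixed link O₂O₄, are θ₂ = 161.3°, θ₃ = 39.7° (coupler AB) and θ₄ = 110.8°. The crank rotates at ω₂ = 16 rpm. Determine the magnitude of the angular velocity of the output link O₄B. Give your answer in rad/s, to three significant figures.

ω₂ = 1.676 rad/s (from 16 rpm).
Differentiating the loop-closure r₂e^{iθ₂}+r₃e^{iθ₃}=r₁+r₄e^{iθ₄} gives r₂ω₂e^{iθ₂}+r₃ω₃e^{iθ₃}=r₄ω₄e^{iθ₄}.
Eliminating the other unknown: ω₄ = r₂ω₂ sin(θ₂−θ₃) / [r₄ sin(θ₄−θ₃)].
Numerator sine = +0.85173; denominator sine = +0.94609.
Result = 0.0499·1.676·(+0.85173) / (0.1362·(+0.94609)) = +0.55264 rad/s; magnitude 0.55264 rad/s.

0.553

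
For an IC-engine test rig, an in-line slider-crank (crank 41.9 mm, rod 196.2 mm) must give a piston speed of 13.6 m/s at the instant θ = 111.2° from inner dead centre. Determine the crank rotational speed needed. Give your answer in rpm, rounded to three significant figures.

3610

For an in-line slider-crank, |v_piston| = rω|sinθ|·[1 + r cosθ/√(L² − r² sin²θ)].
With r = 0.0419 m, L = 0.1962 m, θ = 111.2°: the bracketed kinematic factor |dx/dθ| = 0.035986 m.
ω = v/|dx/dθ| = 13.6/0.035986 = 377.93 rad/s.
N = 60ω/(2π) = 3608.9 rpm.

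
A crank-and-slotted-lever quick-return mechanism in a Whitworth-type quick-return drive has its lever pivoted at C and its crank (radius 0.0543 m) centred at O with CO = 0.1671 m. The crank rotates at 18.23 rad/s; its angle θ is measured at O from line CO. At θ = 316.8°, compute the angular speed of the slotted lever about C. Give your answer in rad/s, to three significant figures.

ω = 18.23 rad/s
Crank pin A relative to C: A = (d + r cosθ, r sinθ); lever angle φ = atan2(r sinθ, d + r cosθ).
Differentiating tanφ: φ̇ = rω(d cosθ + r)/(d² + r² + 2dr cosθ).
d² + r² + 2dr cosθ = |CA|² = 0.0440995 m²;  d cosθ + r = +0.17611 m.
|ω_lever| = |0.0543·18.23·+0.17611| / 0.0440995 = 3.9531 rad/s.

3.95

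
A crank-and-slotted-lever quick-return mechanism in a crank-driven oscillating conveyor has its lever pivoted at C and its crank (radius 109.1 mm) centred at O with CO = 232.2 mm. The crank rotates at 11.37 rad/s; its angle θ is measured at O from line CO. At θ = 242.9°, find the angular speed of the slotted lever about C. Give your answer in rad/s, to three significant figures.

0.0964

ω = 11.37 rad/s
Crank pin A relative to C: A = (d + r cosθ, r sinθ); lever angle φ = atan2(r sinθ, d + r cosθ).
Differentiating tanφ: φ̇ = rω(d cosθ + r)/(d² + r² + 2dr cosθ).
d² + r² + 2dr cosθ = |CA|² = 0.042739 m²;  d cosθ + r = +0.0033225 m.
|ω_lever| = |0.1091·11.37·+0.0033225| / 0.042739 = 0.096432 rad/s.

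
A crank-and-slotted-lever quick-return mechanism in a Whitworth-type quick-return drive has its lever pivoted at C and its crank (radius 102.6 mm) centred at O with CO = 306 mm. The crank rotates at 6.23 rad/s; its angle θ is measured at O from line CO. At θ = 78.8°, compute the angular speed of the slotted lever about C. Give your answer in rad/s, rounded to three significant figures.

ω = 6.23 rad/s
Crank pin A relative to C: A = (d + r cosθ, r sinθ); lever angle φ = atan2(r sinθ, d + r cosθ).
Differentiating tanφ: φ̇ = rω(d cosθ + r)/(d² + r² + 2dr cosθ).
d² + r² + 2dr cosθ = |CA|² = 0.116359 m²;  d cosθ + r = +0.16204 m.
|ω_lever| = |0.1026·6.23·+0.16204| / 0.116359 = 0.89012 rad/s.

0.890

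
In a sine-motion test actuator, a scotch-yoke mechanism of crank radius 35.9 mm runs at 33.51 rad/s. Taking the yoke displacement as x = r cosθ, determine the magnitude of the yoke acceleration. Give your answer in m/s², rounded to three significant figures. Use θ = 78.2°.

8.24

ω = 33.51 rad/s
x = r cosθ ⇒ ẍ = −rω² cosθ (ω constant).
|a| = rω²|cosθ| = 0.0359·(33.51)²·|cos 78.2°| = 8.2438 m/s².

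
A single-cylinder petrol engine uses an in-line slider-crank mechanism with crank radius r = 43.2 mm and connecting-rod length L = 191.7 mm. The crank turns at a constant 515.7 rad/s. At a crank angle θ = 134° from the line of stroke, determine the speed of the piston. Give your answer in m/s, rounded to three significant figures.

ω = 515.7 rad/s
For an in-line slider-crank, x = r cosθ + √(L² − r² sin²θ), so v = −rω sinθ·[1 + r cosθ/√(L² − r² sin²θ)].
With r = 0.0432 m, L = 0.1917 m, θ = 134°: √(L² − r² sin²θ) = 0.18916 m.
v = −0.0432·515.7·0.71934·[1 + 0.0432·-0.69466/0.18916] = -13.483 m/s.
|v| = 13.483 m/s.

13.5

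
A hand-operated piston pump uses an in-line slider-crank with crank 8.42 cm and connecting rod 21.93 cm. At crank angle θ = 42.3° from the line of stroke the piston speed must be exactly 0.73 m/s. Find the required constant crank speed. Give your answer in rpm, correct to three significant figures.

95.1

For an in-line slider-crank, |v_piston| = rω|sinθ|·[1 + r cosθ/√(L² − r² sin²θ)].
With r = 0.0842 m, L = 0.2193 m, θ = 42.3°: the bracketed kinematic factor |dx/dθ| = 0.073326 m.
ω = v/|dx/dθ| = 0.73/0.073326 = 9.9556 rad/s.
N = 60ω/(2π) = 95.069 rpm.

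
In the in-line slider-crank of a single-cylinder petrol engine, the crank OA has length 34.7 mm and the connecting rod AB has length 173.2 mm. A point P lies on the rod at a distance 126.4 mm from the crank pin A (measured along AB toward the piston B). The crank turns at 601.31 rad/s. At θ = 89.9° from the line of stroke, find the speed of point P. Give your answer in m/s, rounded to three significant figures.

20.9

ω = 601.3 rad/s.  Crank-pin speed |V_A| = rω = 20.865 m/s, perpendicular to OA.
Rod angle: sinφ = −(r/L) sinθ ⇒ φ = -11.557°; ω_rod = −rω cosθ/√(L²−r²sin²θ) = -0.21461 rad/s.
V_P = V_A + ω_rod × AP, with AP = 0.1264 m along the rod.
Components: V_Px = −rω sinθ − a·ω_rod·sinφ = -20.871 m/s;  V_Py = rω cosθ + a·ω_rod·cosφ = +0.0098402 m/s.
|V_P| = √(V_Px² + V_Py²) = 20.871 m/s.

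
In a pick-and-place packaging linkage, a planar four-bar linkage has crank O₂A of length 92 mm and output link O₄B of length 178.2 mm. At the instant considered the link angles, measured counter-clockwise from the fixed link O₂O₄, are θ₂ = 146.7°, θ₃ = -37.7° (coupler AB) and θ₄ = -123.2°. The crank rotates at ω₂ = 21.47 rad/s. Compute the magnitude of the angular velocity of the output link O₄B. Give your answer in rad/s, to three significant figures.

0.853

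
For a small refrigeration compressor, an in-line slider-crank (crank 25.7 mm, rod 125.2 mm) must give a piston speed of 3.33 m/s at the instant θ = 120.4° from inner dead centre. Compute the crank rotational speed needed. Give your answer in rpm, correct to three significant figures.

For an in-line slider-crank, |v_piston| = rω|sinθ|·[1 + r cosθ/√(L² − r² sin²θ)].
With r = 0.0257 m, L = 0.1252 m, θ = 120.4°: the bracketed kinematic factor |dx/dθ| = 0.019827 m.
ω = v/|dx/dθ| = 3.33/0.019827 = 167.95 rad/s.
N = 60ω/(2π) = 1603.8 rpm.

1600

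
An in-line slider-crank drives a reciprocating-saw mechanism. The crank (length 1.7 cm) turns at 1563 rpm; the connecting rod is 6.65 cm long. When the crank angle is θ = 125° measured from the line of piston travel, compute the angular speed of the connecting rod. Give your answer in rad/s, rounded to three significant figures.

ω = 163.7 rad/s (converted from 1563 rpm).
The rod makes angle φ with the slider axis where L sinφ = r sinθ; differentiating, L cosφ·φ̇ = r ω cosθ.
L cosφ = √(L² − r² sin²θ) = 0.065026 m.
|ω_rod| = r ω |cosθ| / √(L² − r² sin²θ) = 0.017·163.7·0.57358/0.065026 = 24.544 rad/s.

24.5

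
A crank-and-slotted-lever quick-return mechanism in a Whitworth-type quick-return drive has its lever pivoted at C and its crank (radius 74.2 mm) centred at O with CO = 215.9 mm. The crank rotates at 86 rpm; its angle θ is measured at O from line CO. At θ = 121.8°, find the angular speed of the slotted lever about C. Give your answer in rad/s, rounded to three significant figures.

ω = 9.006 rad/s (from 86 rpm).
Crank pin A relative to C: A = (d + r cosθ, r sinθ); lever angle φ = atan2(r sinθ, d + r cosθ).
Differentiating tanφ: φ̇ = rω(d cosθ + r)/(d² + r² + 2dr cosθ).
d² + r² + 2dr cosθ = |CA|² = 0.035235 m²;  d cosθ + r = -0.03957 m.
|ω_lever| = |0.0742·9.006·-0.03957| / 0.035235 = 0.75045 rad/s.

0.750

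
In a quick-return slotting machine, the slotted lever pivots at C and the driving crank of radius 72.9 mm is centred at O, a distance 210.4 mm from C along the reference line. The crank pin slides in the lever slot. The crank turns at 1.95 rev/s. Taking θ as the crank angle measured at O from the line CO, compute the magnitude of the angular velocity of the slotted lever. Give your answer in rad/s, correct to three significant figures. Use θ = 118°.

0.657

ω = 12.25 rad/s (from 1.95 rev/s).
Crank pin A relative to C: A = (d + r cosθ, r sinθ); lever angle φ = atan2(r sinθ, d + r cosθ).
Differentiating tanφ: φ̇ = rω(d cosθ + r)/(d² + r² + 2dr cosθ).
d² + r² + 2dr cosθ = |CA|² = 0.0351809 m²;  d cosθ + r = -0.025877 m.
|ω_lever| = |0.0729·12.25·-0.025877| / 0.0351809 = 0.65697 rad/s.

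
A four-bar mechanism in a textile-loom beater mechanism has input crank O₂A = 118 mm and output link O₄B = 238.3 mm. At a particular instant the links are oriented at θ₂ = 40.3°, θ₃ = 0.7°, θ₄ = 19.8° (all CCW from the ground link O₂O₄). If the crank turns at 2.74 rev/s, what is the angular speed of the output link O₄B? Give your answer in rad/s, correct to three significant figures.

16.6

ω₂ = 17.22 rad/s (from 2.74 rev/s).
Differentiating the loop-closure r₂e^{iθ₂}+r₃e^{iθ₃}=r₁+r₄e^{iθ₄} gives r₂ω₂e^{iθ₂}+r₃ω₃e^{iθ₃}=r₄ω₄e^{iθ₄}.
Eliminating the other unknown: ω₄ = r₂ω₂ sin(θ₂−θ₃) / [r₄ sin(θ₄−θ₃)].
Numerator sine = +0.63742; denominator sine = +0.32722.
Result = 0.118·17.22·(+0.63742) / (0.2383·(+0.32722)) = +16.607 rad/s; magnitude 16.607 rad/s.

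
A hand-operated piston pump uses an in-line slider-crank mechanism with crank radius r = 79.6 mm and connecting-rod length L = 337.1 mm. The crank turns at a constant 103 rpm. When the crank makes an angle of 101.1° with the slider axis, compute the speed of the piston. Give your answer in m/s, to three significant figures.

ω = 2π·103/60 = 10.79 rad/s
For an in-line slider-crank, x = r cosθ + √(L² − r² sin²θ), so v = −rω sinθ·[1 + r cosθ/√(L² − r² sin²θ)].
With r = 0.0796 m, L = 0.3371 m, θ = 101.1°: √(L² − r² sin²θ) = 0.32793 m.
v = −0.0796·10.79·0.98129·[1 + 0.0796·-0.19252/0.32793] = -0.80314 m/s.
|v| = 0.80314 m/s.

0.803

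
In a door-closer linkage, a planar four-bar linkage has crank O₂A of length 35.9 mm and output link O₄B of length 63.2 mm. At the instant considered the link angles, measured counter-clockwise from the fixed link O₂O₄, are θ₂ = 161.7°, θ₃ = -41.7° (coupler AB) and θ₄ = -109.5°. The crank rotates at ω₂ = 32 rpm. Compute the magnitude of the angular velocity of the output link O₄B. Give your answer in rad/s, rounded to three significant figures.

0.817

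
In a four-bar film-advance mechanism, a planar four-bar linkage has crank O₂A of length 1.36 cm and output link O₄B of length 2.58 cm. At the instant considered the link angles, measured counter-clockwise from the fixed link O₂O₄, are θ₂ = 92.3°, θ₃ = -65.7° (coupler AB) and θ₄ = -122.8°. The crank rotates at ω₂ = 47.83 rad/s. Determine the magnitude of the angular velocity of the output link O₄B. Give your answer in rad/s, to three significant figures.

11.2

ω₂ = 47.83 rad/s
Differentiating the loop-closure r₂e^{iθ₂}+r₃e^{iθ₃}=r₁+r₄e^{iθ₄} gives r₂ω₂e^{iθ₂}+r₃ω₃e^{iθ₃}=r₄ω₄e^{iθ₄}.
Eliminating the other unknown: ω₄ = r₂ω₂ sin(θ₂−θ₃) / [r₄ sin(θ₄−θ₃)].
Numerator sine = +0.37461; denominator sine = -0.83962.
Result = 0.0136·47.83·(+0.37461) / (0.0258·(-0.83962)) = -11.249 rad/s; magnitude 11.249 rad/s.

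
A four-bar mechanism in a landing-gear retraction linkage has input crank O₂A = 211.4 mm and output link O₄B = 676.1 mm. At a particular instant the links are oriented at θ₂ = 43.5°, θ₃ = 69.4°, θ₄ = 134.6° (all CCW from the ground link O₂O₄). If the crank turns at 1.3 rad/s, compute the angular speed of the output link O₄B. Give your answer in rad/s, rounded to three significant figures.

0.196

ω₂ = 1.3 rad/s
Differentiating the loop-closure r₂e^{iθ₂}+r₃e^{iθ₃}=r₁+r₄e^{iθ₄} gives r₂ω₂e^{iθ₂}+r₃ω₃e^{iθ₃}=r₄ω₄e^{iθ₄}.
Eliminating the other unknown: ω₄ = r₂ω₂ sin(θ₂−θ₃) / [r₄ sin(θ₄−θ₃)].
Numerator sine = -0.43680; denominator sine = +0.90778.
Result = 0.2114·1.3·(-0.43680) / (0.6761·(+0.90778)) = -0.19559 rad/s; magnitude 0.19559 rad/s.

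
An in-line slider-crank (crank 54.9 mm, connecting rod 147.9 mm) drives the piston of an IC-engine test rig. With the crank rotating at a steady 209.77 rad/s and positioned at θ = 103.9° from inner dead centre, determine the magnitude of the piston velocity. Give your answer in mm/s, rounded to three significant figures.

ω = 209.8 rad/s
For an in-line slider-crank, x = r cosθ + √(L² − r² sin²θ), so v = −rω sinθ·[1 + r cosθ/√(L² − r² sin²θ)].
With r = 0.0549 m, L = 0.1479 m, θ = 103.9°: √(L² − r² sin²θ) = 0.13796 m.
v = −0.0549·209.8·0.97072·[1 + 0.0549·-0.24023/0.13796] = -10.11 m/s.
|v| = 10.11 m/s = 10110 mm/s.

10100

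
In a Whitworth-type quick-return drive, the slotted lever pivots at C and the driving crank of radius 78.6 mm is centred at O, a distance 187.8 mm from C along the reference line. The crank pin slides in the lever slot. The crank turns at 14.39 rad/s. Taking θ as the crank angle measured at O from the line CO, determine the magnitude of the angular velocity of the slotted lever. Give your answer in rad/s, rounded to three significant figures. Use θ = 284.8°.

ω = 14.39 rad/s
Crank pin A relative to C: A = (d + r cosθ, r sinθ); lever angle φ = atan2(r sinθ, d + r cosθ).
Differentiating tanφ: φ̇ = rω(d cosθ + r)/(d² + r² + 2dr cosθ).
d² + r² + 2dr cosθ = |CA|² = 0.0489881 m²;  d cosθ + r = +0.12657 m.
|ω_lever| = |0.0786·14.39·+0.12657| / 0.0489881 = 2.9224 rad/s.

2.92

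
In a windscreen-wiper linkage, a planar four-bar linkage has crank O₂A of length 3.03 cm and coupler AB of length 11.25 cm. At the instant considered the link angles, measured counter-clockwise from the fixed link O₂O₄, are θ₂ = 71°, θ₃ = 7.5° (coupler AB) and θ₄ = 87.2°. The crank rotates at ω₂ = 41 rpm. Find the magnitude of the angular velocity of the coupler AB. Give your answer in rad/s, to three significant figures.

ω₂ = 4.294 rad/s (from 41 rpm).
Differentiating the loop-closure r₂e^{iθ₂}+r₃e^{iθ₃}=r₁+r₄e^{iθ₄} gives r₂ω₂e^{iθ₂}+r₃ω₃e^{iθ₃}=r₄ω₄e^{iθ₄}.
Eliminating the other unknown: ω₃ = r₂ω₂ sin(θ₄−θ₂) / [r₃ sin(θ₃−θ₄)].
Numerator sine = +0.27899; denominator sine = -0.98389.
Result = 0.0303·4.294·(+0.27899) / (0.1125·(-0.98389)) = -0.32791 rad/s; magnitude 0.32791 rad/s.

0.328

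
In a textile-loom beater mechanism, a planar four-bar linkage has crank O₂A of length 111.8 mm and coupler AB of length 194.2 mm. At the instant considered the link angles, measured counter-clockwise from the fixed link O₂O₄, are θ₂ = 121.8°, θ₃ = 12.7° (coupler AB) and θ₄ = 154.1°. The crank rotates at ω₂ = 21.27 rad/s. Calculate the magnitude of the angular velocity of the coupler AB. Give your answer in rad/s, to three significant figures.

10.5

ω₂ = 21.27 rad/s
Differentiating the loop-closure r₂e^{iθ₂}+r₃e^{iθ₃}=r₁+r₄e^{iθ₄} gives r₂ω₂e^{iθ₂}+r₃ω₃e^{iθ₃}=r₄ω₄e^{iθ₄}.
Eliminating the other unknown: ω₃ = r₂ω₂ sin(θ₄−θ₂) / [r₃ sin(θ₃−θ₄)].
Numerator sine = +0.53435; denominator sine = -0.62388.
Result = 0.1118·21.27·(+0.53435) / (0.1942·(-0.62388)) = -10.488 rad/s; magnitude 10.488 rad/s.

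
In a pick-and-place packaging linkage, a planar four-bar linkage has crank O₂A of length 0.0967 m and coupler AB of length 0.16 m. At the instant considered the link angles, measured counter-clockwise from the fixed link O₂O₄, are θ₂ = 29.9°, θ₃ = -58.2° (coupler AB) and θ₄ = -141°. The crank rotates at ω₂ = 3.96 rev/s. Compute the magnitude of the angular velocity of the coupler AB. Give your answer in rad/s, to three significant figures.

ω₂ = 24.88 rad/s (from 3.96 rev/s).
Differentiating the loop-closure r₂e^{iθ₂}+r₃e^{iθ₃}=r₁+r₄e^{iθ₄} gives r₂ω₂e^{iθ₂}+r₃ω₃e^{iθ₃}=r₄ω₄e^{iθ₄}.
Eliminating the other unknown: ω₃ = r₂ω₂ sin(θ₄−θ₂) / [r₃ sin(θ₃−θ₄)].
Numerator sine = -0.15816; denominator sine = +0.99211.
Result = 0.0967·24.88·(-0.15816) / (0.16·(+0.99211)) = -2.3972 rad/s; magnitude 2.3972 rad/s.

2.40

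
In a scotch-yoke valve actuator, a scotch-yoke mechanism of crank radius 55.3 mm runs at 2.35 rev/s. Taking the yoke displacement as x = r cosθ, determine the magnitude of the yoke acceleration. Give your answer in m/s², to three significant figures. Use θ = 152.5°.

ω = 14.77 rad/s (from 2.35 rev/s).
x = r cosθ ⇒ ẍ = −rω² cosθ (ω constant).
|a| = rω²|cosθ| = 0.0553·(14.77)²·|cos 152.5°| = 10.694 m/s².

10.7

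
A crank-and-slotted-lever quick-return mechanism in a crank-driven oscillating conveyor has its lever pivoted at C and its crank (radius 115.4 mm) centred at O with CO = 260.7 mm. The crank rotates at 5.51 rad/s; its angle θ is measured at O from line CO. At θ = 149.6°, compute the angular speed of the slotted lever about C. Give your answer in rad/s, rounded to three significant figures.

ω = 5.51 rad/s
Crank pin A relative to C: A = (d + r cosθ, r sinθ); lever angle φ = atan2(r sinθ, d + r cosθ).
Differentiating tanφ: φ̇ = rω(d cosθ + r)/(d² + r² + 2dr cosθ).
d² + r² + 2dr cosθ = |CA|² = 0.0293846 m²;  d cosθ + r = -0.10946 m.
|ω_lever| = |0.1154·5.51·-0.10946| / 0.0293846 = 2.3686 rad/s.

2.37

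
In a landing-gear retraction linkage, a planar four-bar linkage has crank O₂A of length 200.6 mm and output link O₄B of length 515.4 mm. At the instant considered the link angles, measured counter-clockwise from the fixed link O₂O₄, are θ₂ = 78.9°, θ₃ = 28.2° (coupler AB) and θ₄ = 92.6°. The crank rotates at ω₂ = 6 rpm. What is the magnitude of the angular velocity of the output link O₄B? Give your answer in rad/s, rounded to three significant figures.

0.210

ω₂ = 0.6283 rad/s (from 6 rpm).
Differentiating the loop-closure r₂e^{iθ₂}+r₃e^{iθ₃}=r₁+r₄e^{iθ₄} gives r₂ω₂e^{iθ₂}+r₃ω₃e^{iθ₃}=r₄ω₄e^{iθ₄}.
Eliminating the other unknown: ω₄ = r₂ω₂ sin(θ₂−θ₃) / [r₄ sin(θ₄−θ₃)].
Numerator sine = +0.77384; denominator sine = +0.90183.
Result = 0.2006·0.6283·(+0.77384) / (0.5154·(+0.90183)) = +0.20984 rad/s; magnitude 0.20984 rad/s.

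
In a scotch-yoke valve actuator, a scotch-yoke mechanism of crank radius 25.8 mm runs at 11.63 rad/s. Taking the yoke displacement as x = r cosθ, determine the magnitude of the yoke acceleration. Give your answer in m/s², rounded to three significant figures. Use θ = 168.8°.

ω = 11.63 rad/s
x = r cosθ ⇒ ẍ = −rω² cosθ (ω constant).
|a| = rω²|cosθ| = 0.0258·(11.63)²·|cos 168.8°| = 3.4232 m/s².

3.42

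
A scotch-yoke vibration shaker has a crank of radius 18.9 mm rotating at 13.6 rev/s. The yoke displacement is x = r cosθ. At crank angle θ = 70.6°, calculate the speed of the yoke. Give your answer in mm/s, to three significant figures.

1520

ω = 85.45 rad/s (from 13.6 rev/s).
x = r cosθ ⇒ ẋ = −rω sinθ.
|v| = rω|sinθ| = 0.0189·85.45·|sin 70.6°| = 1.5233 m/s = 1523.3 mm/s.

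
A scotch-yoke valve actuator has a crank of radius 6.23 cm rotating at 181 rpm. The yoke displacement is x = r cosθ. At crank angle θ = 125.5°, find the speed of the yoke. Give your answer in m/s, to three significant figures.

0.961

ω = 18.95 rad/s (from 181 rpm).
x = r cosθ ⇒ ẋ = −rω sinθ.
|v| = rω|sinθ| = 0.0623·18.95·|sin 125.5°| = 0.96135 m/s.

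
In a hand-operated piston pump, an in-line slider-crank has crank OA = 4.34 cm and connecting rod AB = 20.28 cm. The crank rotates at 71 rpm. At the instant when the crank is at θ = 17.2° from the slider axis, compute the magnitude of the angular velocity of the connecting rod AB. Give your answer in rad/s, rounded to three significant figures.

ω = 7.435 rad/s (converted from 71 rpm).
The rod makes angle φ with the slider axis where L sinφ = r sinθ; differentiating, L cosφ·φ̇ = r ω cosθ.
L cosφ = √(L² − r² sin²θ) = 0.20239 m.
|ω_rod| = r ω |cosθ| / √(L² − r² sin²θ) = 0.0434·7.435·0.95528/0.20239 = 1.523 rad/s.

1.52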